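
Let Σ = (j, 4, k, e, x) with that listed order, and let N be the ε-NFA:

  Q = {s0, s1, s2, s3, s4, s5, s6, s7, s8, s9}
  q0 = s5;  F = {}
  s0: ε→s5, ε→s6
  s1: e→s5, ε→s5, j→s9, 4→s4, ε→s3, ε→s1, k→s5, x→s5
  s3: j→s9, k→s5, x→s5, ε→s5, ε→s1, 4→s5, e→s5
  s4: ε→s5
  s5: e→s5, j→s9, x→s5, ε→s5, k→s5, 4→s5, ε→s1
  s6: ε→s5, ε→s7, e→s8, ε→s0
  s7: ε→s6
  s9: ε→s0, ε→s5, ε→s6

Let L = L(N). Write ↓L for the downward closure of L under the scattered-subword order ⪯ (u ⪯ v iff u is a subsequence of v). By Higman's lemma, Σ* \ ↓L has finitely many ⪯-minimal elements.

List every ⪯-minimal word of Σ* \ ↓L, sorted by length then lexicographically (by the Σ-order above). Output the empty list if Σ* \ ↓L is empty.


|Q|=10, |F|=0, |δ|=33 (17 ε).
min D↑ (1 st, q0=0, F={0}): 0:j→0,4→0,k→0,e→0,x→0 (ε-aug+det+¬).
ε ∈ L(D↑) ⇒ ↓L = ∅.

min(Σ*\↓L) = [ε].


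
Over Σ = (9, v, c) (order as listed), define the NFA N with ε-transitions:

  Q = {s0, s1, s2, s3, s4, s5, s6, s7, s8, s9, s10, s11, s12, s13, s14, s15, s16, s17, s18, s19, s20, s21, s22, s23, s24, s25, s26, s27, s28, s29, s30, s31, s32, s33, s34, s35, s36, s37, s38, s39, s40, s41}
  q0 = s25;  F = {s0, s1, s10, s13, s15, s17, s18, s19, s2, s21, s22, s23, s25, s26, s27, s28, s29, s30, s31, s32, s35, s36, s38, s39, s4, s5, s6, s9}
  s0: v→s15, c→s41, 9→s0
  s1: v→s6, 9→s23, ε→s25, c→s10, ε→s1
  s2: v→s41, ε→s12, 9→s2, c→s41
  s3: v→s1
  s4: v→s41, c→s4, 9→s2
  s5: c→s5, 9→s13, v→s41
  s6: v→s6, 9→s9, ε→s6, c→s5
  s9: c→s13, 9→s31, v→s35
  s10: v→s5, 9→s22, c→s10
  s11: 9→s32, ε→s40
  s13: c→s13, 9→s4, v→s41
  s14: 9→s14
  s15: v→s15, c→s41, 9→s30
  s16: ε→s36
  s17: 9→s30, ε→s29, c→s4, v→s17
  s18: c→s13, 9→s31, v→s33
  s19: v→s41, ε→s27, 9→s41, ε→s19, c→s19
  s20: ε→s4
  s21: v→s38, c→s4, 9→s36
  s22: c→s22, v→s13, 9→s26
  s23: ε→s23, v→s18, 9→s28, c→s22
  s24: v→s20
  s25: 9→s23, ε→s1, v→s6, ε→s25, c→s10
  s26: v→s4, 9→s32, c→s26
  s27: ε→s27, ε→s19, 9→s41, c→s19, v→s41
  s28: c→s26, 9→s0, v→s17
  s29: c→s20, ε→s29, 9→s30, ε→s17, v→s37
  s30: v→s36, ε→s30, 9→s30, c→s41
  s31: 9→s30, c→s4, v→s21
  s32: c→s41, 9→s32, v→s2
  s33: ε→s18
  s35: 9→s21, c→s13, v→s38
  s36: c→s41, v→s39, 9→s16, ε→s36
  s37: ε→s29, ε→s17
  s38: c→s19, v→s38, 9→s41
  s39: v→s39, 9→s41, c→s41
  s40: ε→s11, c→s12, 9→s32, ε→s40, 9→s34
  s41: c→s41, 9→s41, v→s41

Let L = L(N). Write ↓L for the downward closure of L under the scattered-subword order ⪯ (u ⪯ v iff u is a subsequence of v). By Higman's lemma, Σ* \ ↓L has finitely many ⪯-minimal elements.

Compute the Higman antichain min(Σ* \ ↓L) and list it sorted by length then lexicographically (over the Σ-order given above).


|Q|=42, |F|=28, |δ|=118 (24 ε).
min D↑ (26 st, q0=0, F={15}): 0:9→1,v→2,c→3 1:9→4,v→5,c→6 2:9→7,v→2,c→8 3:9→6,v→8,c→3 4:9→9,v→10,c→11 5:9→12,v→5,c→13 6:9→11,v→13,c→6 7:9→12,v→14,c→13 8:9→13,v→15,c→8 9:9→9,v→16,c→15 10:9→17,v→10,c→18 11:9→19,v→18,c→11 12:9→17,v→20,c→18 13:9→18,v→15,c→13 14:9→20,v→21,c→13 15:9→15,v→15,c→15 16:9→17,v→16,c→15 17:9→17,v→22,c→15 18:9→23,v→15,c→18 19:9→19,v→23,c→15 20:9→22,v→21,c→18 21:9→15,v→21,c→24 22:9→22,v→25,c→15 23:9→23,v→15,c→15 24:9→15,v→15,c→24 25:9→15,v→25,c→15.
'vcv': N↓-sim [34, 25, 9, 1] end={s41} rej; 3/3 del acc.
'cvv': run [34, 13, 6, 1] end={s41} rej; 3/3 deletions ∈↓L.
'999c': run [34, 29, 22, 10, 1] end={s41} ∉↓L; 4/4 single-dels accept.
'v9vv9': |S_i|=[34, 25, 16, 13, 5, 1] end={s41} ∉↓L; 5/5 del acc.
4 obstructions.

min(Σ*\↓L) = [vcv, cvv, 999c, v9vv9].


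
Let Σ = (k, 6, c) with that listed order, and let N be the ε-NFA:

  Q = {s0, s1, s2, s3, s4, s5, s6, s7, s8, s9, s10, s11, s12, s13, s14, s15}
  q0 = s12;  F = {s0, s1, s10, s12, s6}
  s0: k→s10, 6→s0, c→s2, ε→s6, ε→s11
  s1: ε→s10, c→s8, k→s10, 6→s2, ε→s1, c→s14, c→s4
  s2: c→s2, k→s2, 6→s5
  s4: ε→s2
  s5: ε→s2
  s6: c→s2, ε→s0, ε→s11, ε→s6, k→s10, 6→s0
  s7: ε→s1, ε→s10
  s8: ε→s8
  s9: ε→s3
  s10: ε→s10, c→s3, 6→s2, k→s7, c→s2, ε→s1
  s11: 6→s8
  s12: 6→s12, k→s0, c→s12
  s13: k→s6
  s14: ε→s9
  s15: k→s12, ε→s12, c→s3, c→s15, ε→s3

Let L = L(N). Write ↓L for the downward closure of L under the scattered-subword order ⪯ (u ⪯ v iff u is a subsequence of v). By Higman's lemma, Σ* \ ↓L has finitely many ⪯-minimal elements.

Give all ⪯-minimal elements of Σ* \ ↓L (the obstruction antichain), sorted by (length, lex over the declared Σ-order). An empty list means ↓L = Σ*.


|Q|=16, |F|=5, |δ|=44 (18 ε).
min D↑ (4 st, q0=0, F={3}): 0:k→1,6→0,c→0 1:k→2,6→1,c→3 2:k→2,6→3,c→3 3:k→3,6→3,c→3 (ε-aug+det+¬).
'kc': run [14, 13, 7] end={s14,s2,s3,s4,s5,s8,s9} — reject; 2/2 deletions ∈↓L.
'kk6': run [14, 13, 10, 2] end={s2,s5} — reject; 3/3 single-dels accept.
2 obstructions.

Antichain: [kc, kk6].


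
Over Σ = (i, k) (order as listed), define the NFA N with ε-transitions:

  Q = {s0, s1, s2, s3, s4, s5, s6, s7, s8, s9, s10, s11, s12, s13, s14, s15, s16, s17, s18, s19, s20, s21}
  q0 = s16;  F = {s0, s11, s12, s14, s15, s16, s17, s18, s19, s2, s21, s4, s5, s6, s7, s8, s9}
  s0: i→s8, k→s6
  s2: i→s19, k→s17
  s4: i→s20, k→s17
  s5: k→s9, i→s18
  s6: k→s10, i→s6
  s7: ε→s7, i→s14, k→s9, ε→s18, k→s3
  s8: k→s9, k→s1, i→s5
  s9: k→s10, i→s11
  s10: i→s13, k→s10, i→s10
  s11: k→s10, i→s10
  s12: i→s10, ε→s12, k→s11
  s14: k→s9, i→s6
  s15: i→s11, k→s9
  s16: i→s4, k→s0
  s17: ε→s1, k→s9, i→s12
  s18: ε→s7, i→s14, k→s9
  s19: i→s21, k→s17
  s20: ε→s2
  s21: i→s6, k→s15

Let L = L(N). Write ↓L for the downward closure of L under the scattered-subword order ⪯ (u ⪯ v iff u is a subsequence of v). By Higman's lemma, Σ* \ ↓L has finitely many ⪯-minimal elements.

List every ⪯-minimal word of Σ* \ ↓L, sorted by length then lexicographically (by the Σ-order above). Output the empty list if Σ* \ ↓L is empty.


|Q|=22, |F|=17, |δ|=45 (6 ε).
min D↑ (17 st, q0=0, F={11}): 0:i→1,k→2 1:i→3,k→4 2:i→5,k→6 3:i→7,k→4 4:i→8,k→9 5:i→10,k→9 6:i→6,k→11 7:i→12,k→4 8:i→11,k→13 9:i→13,k→11 10:i→14,k→9 11:i→11,k→11 12:i→6,k→15 13:i→11,k→11 14:i→16,k→9 15:i→13,k→9 16:i→6,k→9.
'kkk': N↓-sim [22, 16, 7, 2] end={s10,s13} ∉↓L; 3/3 deletions ∈↓L.
'ikii': N↓-sim [22, 20, 9, 4, 2] end={s10,s13} rej; 4/4 single-dels accept.
'iiiiik': |S_i|=[22, 20, 18, 15, 9, 4, 2] end={s10,s13} rej; 6/6 deletions ∈↓L.
3 obstructions.

A = [kkk, ikii, iiiiik].


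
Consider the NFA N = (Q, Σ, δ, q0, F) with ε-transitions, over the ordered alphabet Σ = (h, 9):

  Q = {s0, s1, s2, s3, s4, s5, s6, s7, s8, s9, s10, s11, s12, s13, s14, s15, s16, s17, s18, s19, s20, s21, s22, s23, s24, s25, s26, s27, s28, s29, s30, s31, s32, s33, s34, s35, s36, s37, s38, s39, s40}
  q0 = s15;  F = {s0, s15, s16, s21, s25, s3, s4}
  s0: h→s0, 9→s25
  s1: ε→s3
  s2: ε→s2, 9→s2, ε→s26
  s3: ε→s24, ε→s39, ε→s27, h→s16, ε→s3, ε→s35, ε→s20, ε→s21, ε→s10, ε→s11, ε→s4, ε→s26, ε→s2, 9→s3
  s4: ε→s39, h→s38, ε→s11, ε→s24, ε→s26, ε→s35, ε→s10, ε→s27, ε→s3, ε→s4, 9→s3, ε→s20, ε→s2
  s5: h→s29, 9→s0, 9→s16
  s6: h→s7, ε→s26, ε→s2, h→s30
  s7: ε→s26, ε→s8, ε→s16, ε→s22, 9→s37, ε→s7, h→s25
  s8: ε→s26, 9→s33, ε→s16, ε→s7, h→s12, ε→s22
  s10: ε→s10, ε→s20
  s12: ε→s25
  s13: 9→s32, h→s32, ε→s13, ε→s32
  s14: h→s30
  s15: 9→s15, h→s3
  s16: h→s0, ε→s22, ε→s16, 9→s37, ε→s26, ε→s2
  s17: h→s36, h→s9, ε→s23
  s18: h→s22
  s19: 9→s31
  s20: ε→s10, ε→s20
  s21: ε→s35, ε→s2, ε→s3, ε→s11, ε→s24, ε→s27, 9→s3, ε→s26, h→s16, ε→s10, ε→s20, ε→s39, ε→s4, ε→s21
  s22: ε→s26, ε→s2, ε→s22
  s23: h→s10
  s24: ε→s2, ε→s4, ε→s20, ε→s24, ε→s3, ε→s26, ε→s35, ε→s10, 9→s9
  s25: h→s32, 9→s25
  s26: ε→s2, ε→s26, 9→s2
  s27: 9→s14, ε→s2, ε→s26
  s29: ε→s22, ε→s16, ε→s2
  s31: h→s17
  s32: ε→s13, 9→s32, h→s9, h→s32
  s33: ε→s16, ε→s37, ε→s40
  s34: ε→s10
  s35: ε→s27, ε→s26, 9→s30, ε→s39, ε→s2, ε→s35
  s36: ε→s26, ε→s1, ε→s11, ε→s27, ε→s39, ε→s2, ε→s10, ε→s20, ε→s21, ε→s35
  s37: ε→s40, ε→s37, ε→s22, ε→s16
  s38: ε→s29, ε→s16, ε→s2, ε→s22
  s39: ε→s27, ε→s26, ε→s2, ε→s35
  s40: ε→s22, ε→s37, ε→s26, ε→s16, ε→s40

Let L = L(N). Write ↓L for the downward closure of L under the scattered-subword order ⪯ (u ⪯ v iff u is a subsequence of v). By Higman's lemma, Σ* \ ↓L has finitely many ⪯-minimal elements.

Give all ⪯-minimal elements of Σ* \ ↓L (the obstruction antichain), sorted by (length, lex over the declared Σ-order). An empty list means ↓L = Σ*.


|Q|=41, |F|=7, |δ|=156 (116 ε).
min D↑ (6 st, q0=0, F={5}): 0:h→1,9→0 1:h→2,9→1 2:h→3,9→2 3:h→3,9→4 4:h→5,9→4 5:h→5,9→5 (ε-aug+det+¬).
'hhh9h': N↓-sim [26, 25, 14, 5, 4, 3] end={s13,s32,s9} rej; 5/5 del acc.
1 obstructions.

Antichain: [hhh9h].


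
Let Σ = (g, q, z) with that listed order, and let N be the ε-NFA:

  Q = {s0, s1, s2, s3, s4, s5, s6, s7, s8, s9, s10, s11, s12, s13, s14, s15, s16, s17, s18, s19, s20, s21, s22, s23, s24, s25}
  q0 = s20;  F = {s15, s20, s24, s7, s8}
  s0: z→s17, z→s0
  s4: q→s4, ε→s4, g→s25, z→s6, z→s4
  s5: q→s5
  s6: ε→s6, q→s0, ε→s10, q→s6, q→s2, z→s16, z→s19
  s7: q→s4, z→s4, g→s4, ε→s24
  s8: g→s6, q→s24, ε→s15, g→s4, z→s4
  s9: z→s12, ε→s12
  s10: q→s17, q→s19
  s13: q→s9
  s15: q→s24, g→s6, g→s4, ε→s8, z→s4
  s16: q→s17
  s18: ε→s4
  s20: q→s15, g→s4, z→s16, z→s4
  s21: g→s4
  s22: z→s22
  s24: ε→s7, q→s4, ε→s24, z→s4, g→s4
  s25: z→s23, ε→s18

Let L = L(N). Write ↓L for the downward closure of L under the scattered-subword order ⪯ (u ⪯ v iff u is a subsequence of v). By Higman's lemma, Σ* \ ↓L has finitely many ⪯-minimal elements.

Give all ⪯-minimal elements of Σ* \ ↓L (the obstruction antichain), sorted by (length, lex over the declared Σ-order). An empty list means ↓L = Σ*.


min(Σ*\↓L) = [g, z, qqq].

|Q|=26, |F|=5, |δ|=49 (11 ε).
min D↑ (4 st, q0=0, F={1}): 0:g→1,q→2,z→1 1:g→1,q→1,z→1 2:g→1,q→3,z→1 3:g→1,q→1,z→1 (ε-aug+det+¬).
'g': N↓-sim [16, 11] end={s0,s10,s16,s17,s18,s19,s2,s23,s25,s4,s6} — reject; 1/1 single-dels accept.
'z': run [16, 11] end={s0,s10,s16,s17,s18,s19,s2,s23,s25,s4,s6} rej; 1/1 deletions ∈↓L.
'qqq': run [16, 15, 13, 11] end={s0,s10,s16,s17,s18,s19,s2,s23,s25,s4,s6} rej; 3/3 deletions ∈↓L.
3 minimals (antichain).


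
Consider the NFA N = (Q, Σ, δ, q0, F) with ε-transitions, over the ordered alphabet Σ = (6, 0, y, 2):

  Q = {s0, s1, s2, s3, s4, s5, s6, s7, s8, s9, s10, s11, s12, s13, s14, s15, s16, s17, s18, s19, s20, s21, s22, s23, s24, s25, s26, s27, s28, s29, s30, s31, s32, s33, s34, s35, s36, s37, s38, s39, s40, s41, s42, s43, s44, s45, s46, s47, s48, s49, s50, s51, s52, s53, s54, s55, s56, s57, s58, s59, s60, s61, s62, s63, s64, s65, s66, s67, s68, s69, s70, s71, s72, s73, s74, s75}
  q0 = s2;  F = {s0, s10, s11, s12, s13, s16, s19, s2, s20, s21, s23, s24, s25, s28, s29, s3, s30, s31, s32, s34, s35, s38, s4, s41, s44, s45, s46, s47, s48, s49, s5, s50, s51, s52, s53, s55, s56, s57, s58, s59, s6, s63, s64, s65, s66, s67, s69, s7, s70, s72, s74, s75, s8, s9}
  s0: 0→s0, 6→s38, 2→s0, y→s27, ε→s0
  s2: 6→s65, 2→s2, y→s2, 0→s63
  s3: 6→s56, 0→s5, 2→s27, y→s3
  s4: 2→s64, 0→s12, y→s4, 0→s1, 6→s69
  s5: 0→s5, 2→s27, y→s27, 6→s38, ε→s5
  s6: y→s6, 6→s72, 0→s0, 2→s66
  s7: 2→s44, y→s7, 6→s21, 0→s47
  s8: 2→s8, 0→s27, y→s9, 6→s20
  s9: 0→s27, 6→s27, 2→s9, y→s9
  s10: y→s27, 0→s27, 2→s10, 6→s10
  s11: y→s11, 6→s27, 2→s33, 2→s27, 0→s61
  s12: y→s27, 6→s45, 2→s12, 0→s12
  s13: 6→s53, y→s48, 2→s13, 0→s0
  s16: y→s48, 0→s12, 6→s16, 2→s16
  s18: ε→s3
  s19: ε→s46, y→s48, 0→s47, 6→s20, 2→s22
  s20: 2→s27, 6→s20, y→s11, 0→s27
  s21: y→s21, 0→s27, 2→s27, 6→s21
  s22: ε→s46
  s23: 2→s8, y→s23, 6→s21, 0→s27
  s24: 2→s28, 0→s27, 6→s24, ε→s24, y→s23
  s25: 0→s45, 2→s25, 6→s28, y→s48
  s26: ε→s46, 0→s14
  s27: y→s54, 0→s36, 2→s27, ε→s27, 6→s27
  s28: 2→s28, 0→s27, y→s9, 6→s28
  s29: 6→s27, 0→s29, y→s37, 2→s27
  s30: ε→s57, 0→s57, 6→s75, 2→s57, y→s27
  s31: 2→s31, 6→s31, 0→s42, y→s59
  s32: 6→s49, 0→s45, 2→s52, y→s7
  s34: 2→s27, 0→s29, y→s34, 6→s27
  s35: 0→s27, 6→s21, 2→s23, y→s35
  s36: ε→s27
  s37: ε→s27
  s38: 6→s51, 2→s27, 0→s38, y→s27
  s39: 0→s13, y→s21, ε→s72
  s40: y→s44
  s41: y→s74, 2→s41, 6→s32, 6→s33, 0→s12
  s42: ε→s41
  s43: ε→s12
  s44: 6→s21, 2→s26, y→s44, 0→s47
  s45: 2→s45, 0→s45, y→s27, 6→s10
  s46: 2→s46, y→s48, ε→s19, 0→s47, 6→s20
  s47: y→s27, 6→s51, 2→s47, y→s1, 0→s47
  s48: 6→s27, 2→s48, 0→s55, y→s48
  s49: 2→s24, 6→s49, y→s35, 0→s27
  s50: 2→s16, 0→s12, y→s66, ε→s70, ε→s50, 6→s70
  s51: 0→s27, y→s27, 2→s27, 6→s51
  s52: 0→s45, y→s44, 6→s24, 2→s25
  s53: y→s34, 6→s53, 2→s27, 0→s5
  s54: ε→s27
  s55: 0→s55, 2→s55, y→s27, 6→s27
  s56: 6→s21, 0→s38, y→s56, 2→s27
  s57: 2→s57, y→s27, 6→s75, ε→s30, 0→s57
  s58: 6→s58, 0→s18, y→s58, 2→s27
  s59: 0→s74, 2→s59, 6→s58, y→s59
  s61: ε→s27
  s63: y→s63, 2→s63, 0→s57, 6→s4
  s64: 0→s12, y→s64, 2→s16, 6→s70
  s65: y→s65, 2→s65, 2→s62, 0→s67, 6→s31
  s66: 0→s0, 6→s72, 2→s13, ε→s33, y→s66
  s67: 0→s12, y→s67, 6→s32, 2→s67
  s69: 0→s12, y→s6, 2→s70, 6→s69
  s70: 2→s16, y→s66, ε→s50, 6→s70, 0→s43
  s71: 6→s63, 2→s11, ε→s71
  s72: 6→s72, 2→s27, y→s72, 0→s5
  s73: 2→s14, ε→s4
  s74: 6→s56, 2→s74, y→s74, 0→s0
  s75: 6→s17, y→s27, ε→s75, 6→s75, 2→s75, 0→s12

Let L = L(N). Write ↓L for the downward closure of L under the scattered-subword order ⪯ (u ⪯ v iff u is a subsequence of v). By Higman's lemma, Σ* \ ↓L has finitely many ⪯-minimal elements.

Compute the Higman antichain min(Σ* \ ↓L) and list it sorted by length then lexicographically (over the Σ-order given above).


|Q|=76, |F|=54, |δ|=258 (25 ε).
min D↑ (52 st, q0=0, F={14}): 0:6→1,0→2,y→0,2→0 1:6→3,0→4,y→1,2→1 2:6→5,0→6,y→2,2→2 3:6→3,0→7,y→8,2→3 4:6→9,0→10,y→4,2→4 5:6→11,0→10,y→5,2→12 6:6→13,0→6,y→14,2→6 7:6→9,0→10,y→15,2→7 8:6→16,0→15,y→8,2→8 9:6→17,0→18,y→19,2→20 10:6→18,0→10,y→14,2→10 11:6→11,0→10,y→21,2→22 12:6→22,0→10,y→12,2→23 13:6→13,0→10,y→14,2→13 14:6→14,0→14,y→14,2→14 15:6→24,0→25,y→15,2→15 16:6→16,0→26,y→16,2→14 17:6→17,0→14,y→27,2→28 18:6→29,0→18,y→14,2→18 19:6→30,0→31,y→19,2→32 20:6→28,0→18,y→32,2→33 21:6→34,0→25,y→21,2→35 22:6→22,0→10,y→35,2→23 23:6→23,0→10,y→36,2→23 24:6→30,0→37,y→24,2→14 25:6→37,0→25,y→14,2→25 26:6→24,0→38,y→26,2→14 27:6→30,0→14,y→27,2→39 28:6→28,0→14,y→39,2→40 29:6→29,0→14,y→14,2→29 30:6→30,0→14,y→30,2→14 31:6→41,0→31,y→14,2→31 32:6→30,0→31,y→32,2→42 33:6→40,0→18,y→36,2→33 34:6→34,0→38,y→34,2→14 35:6→34,0→25,y→35,2→43 36:6→14,0→44,y→36,2→36 37:6→41,0→37,y→14,2→14 38:6→37,0→38,y→14,2→14 39:6→30,0→14,y→39,2→45 40:6→40,0→14,y→46,2→40 41:6→41,0→14,y→14,2→14 42:6→47,0→31,y→36,2→42 43:6→48,0→25,y→36,2→43 44:6→14,0→44,y→14,2→44 45:6→47,0→14,y→46,2→45 46:6→14,0→14,y→46,2→46 47:6→47,0→14,y→49,2→14 48:6→48,0→38,y→50,2→14 49:6→14,0→14,y→49,2→14 50:6→14,0→51,y→50,2→14 51:6→14,0→51,y→14,2→14 [Hopcroft].
'00y': N↓-sim [69, 63, 22, 5] end={s1,s27,s36,s37,s54} ∉↓L; 3/3 single-dels accept.
'66y62': run [69, 65, 60, 41, 20, 4] end={s27,s33,s36,s54} ∉↓L; 5/5 single-dels accept.
'60660': run [69, 65, 46, 34, 17, 4] end={s27,s36,s54,s61} — reject; 5/5 del acc.
'0622y6': N↓-sim [69, 63, 54, 46, 35, 13, 3] end={s27,s36,s54} — reject; 6/6 single-dels accept.
4 minimals (antichain).

min(Σ*\↓L) = [00y, 66y62, 60660, 0622y6].


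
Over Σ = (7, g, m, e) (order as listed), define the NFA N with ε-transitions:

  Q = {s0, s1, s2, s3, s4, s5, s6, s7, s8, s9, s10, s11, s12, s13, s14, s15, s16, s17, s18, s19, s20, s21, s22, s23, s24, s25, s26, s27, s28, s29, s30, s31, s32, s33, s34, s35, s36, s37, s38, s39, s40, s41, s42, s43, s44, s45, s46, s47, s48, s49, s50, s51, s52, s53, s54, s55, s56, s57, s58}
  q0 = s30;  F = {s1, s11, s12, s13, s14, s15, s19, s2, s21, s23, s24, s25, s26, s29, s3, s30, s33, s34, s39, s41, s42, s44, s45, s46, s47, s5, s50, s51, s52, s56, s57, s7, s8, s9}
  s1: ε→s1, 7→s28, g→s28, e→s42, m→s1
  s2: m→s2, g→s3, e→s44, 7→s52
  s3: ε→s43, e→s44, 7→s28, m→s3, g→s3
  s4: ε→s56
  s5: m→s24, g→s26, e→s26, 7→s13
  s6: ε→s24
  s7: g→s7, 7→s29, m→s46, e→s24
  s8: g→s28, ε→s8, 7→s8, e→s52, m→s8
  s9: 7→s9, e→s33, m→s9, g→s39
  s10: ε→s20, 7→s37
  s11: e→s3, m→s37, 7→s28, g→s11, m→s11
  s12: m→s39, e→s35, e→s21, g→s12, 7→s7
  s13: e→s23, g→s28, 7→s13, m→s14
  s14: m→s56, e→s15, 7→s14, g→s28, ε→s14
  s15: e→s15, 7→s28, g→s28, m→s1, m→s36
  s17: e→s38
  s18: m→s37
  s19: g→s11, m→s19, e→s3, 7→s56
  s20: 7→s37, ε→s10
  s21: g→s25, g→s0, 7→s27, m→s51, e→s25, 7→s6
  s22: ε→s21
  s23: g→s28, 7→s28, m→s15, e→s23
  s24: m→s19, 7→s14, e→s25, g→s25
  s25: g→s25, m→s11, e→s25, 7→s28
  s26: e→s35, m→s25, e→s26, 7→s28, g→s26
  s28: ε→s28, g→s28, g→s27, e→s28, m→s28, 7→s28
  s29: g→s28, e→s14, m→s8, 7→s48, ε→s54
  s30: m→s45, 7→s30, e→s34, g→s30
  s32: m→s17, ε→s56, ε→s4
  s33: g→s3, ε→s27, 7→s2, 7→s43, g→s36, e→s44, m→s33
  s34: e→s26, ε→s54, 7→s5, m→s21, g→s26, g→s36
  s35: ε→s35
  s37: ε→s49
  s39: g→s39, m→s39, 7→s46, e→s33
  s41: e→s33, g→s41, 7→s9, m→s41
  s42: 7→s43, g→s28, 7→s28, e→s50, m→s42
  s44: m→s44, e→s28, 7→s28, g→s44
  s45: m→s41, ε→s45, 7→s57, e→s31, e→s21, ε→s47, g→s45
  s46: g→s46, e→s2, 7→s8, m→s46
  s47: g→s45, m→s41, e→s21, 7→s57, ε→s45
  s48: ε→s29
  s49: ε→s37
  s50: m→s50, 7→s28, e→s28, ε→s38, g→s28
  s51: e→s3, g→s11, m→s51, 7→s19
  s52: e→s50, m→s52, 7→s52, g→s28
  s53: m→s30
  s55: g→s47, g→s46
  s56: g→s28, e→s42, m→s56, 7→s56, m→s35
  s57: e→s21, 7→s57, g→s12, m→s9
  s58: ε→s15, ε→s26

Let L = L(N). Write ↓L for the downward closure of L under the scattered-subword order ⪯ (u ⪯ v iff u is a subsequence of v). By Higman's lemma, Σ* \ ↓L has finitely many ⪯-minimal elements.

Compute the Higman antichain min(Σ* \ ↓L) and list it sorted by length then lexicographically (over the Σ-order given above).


|Q|=59, |F|=34, |δ|=186 (25 ε).
min D↑ (34 st, q0=0, F={15}): 0:7→0,g→0,m→1,e→2 1:7→3,g→1,m→4,e→5 2:7→6,g→7,m→5,e→7 3:7→3,g→8,m→9,e→5 4:7→9,g→4,m→4,e→10 5:7→11,g→12,m→13,e→12 6:7→14,g→7,m→11,e→7 7:7→15,g→7,m→12,e→7 8:7→16,g→8,m→17,e→5 9:7→9,g→17,m→9,e→10 10:7→18,g→19,m→10,e→20 11:7→21,g→12,m→22,e→12 12:7→15,g→12,m→23,e→12 13:7→22,g→23,m→13,e→19 14:7→14,g→15,m→21,e→24 15:7→15,g→15,m→15,e→15 16:7→25,g→16,m→26,e→11 17:7→26,g→17,m→17,e→10 18:7→27,g→19,m→18,e→20 19:7→15,g→19,m→19,e→20 20:7→15,g→20,m→20,e→15 21:7→21,g→15,m→28,e→29 22:7→28,g→23,m→22,e→19 23:7→15,g→23,m→23,e→19 24:7→15,g→15,m→29,e→24 25:7→25,g→15,m→30,e→21 26:7→30,g→26,m→26,e→18 27:7→27,g→15,m→27,e→31 28:7→28,g→15,m→28,e→32 29:7→15,g→15,m→33,e→29 30:7→30,g→15,m→30,e→27 31:7→15,g→15,m→31,e→15 32:7→15,g→15,m→32,e→31 33:7→15,g→15,m→33,e→32 [Hopcroft].
'eg7': N↓-sim [47, 34, 13, 2] end={s27,s28} — reject; 3/3 deletions ∈↓L.
'ee7': N↓-sim [47, 34, 18, 3] end={s27,s28,s43} — reject; 3/3 deletions ∈↓L.
'e77g': |S_i|=[47, 34, 27, 15, 2] end={s27,s28} ∉↓L; 4/4 del acc.
'mmeee': N↓-sim [47, 41, 25, 12, 5, 2] end={s27,s28} rej; 5/5 single-dels accept.
'm7g77g': run [47, 41, 37, 35, 29, 17, 2] end={s27,s28} — reject; 6/6 del acc.
5 obstructions.

Antichain: [eg7, ee7, e77g, mmeee, m7g77g].


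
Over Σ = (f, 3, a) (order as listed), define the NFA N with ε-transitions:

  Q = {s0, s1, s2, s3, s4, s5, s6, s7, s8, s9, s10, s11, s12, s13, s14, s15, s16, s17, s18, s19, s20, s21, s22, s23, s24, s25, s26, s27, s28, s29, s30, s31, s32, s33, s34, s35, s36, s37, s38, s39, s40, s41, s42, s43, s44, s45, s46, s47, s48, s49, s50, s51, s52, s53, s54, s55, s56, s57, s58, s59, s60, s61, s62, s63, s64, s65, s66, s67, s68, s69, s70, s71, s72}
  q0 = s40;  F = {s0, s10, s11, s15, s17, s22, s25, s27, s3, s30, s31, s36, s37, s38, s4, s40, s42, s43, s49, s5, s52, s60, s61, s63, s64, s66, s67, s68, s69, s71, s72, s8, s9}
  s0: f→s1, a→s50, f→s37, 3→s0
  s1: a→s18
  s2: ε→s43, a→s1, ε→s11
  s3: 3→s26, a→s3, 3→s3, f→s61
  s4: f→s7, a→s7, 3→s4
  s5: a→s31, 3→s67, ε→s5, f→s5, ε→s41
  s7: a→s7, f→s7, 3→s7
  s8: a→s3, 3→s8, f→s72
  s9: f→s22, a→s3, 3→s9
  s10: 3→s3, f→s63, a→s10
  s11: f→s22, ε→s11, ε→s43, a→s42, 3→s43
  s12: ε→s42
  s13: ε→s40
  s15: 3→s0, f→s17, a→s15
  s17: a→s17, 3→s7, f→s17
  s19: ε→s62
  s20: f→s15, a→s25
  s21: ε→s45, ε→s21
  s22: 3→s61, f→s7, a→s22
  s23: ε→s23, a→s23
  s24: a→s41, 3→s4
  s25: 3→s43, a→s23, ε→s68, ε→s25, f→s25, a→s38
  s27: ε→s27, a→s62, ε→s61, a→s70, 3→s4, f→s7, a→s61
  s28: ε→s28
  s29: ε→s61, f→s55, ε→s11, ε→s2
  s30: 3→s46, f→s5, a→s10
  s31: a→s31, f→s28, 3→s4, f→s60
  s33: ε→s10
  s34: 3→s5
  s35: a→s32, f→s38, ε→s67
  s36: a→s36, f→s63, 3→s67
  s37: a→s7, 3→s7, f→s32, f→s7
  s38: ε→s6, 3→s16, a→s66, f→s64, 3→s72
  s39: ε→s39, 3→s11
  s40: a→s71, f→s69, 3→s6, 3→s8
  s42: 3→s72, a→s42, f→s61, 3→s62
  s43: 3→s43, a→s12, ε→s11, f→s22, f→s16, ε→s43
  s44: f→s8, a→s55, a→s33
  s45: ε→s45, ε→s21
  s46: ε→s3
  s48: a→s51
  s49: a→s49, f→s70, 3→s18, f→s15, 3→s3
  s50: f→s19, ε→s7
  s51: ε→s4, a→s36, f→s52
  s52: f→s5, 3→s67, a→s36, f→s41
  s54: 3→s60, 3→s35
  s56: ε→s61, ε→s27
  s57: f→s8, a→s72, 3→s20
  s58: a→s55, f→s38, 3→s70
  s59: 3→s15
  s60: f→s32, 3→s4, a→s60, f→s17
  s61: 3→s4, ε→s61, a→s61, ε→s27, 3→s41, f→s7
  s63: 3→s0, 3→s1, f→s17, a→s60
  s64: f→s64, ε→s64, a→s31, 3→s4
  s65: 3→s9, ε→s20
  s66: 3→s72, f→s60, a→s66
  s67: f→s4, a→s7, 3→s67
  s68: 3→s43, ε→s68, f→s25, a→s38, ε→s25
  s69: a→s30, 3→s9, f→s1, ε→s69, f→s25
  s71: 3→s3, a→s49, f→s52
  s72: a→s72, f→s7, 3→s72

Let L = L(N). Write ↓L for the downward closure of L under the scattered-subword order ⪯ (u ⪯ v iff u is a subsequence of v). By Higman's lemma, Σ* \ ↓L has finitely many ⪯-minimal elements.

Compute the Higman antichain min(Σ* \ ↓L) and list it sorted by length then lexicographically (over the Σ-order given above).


min(Σ*\↓L) = [3ff, af3a, ffa3f, aaff3, f3f33a].

|Q|=73, |F|=33, |δ|=189 (40 ε).
min D↑ (31 st, q0=0, F={16}): 0:f→1,3→2,a→3 1:f→4,3→5,a→6 2:f→7,3→2,a→8 3:f→9,3→8,a→10 4:f→4,3→11,a→12 5:f→13,3→5,a→8 6:f→14,3→8,a→15 7:f→16,3→7,a→7 8:f→17,3→8,a→8 9:f→14,3→18,a→19 10:f→20,3→8,a→10 11:f→13,3→11,a→21 12:f→22,3→7,a→23 13:f→16,3→17,a→13 14:f→14,3→18,a→24 15:f→25,3→8,a→15 16:f→16,3→16,a→16 17:f→16,3→26,a→17 18:f→26,3→18,a→16 19:f→25,3→18,a→19 20:f→27,3→28,a→20 21:f→17,3→7,a→21 22:f→22,3→26,a→24 23:f→29,3→7,a→23 24:f→29,3→26,a→24 25:f→27,3→28,a→29 26:f→16,3→26,a→16 27:f→27,3→16,a→27 28:f→30,3→28,a→16 29:f→27,3→26,a→29 30:f→16,3→16,a→16 [Hopcroft].
'3ff': run [49, 28, 15, 2] end={s32,s7} rej; 3/3 single-dels accept.
'af3a': run [49, 41, 25, 12, 5] end={s18,s19,s50,s62,s7} — reject; 4/4 del acc.
'ffa3f': |S_i|=[49, 45, 35, 25, 9, 1] end={s7} ∉↓L; 5/5 del acc.
'aaff3': run [49, 41, 31, 19, 8, 1] end={s7} ∉↓L; 5/5 del acc.
'f3f33a': |S_i|=[49, 45, 26, 14, 7, 3, 1] end={s7} rej; 6/6 single-dels accept.
5 minimals (antichain).


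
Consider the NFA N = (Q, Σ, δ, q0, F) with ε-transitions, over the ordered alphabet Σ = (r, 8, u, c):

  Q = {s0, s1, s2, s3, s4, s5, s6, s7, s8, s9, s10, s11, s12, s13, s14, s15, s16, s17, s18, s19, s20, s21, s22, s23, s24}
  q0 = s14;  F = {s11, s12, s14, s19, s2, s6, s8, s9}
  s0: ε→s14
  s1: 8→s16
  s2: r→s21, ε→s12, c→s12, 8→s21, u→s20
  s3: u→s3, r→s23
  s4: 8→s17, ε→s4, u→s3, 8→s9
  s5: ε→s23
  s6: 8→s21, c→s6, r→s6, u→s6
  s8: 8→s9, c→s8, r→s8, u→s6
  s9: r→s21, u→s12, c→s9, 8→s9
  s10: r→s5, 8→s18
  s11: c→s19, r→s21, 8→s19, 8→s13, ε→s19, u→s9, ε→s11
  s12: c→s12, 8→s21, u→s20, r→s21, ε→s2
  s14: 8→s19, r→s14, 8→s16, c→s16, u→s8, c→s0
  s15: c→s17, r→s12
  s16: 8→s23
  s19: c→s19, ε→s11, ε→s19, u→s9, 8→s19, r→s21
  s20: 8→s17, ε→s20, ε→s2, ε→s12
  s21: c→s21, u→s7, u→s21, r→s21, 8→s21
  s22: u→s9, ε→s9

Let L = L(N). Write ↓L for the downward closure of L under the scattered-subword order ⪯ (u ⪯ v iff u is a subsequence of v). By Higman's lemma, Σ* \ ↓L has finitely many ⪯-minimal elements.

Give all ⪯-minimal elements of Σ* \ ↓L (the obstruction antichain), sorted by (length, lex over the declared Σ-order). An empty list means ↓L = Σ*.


|Q|=25, |F|=8, |δ|=66 (13 ε).
min D↑ (7 st, q0=0, F={3}): 0:r→0,8→1,u→2,c→0 1:r→3,8→1,u→4,c→1 2:r→2,8→4,u→5,c→2 3:r→3,8→3,u→3,c→3 4:r→3,8→4,u→6,c→4 5:r→5,8→3,u→5,c→5 6:r→3,8→3,u→6,c→6.
'8r': N↓-sim [16, 12, 2] end={s21,s7} — reject; 2/2 deletions ∈↓L.
'uu8': N↓-sim [16, 9, 7, 3] end={s17,s21,s7} — reject; 3/3 del acc.
2 obstructions.

A = [8r, uu8].


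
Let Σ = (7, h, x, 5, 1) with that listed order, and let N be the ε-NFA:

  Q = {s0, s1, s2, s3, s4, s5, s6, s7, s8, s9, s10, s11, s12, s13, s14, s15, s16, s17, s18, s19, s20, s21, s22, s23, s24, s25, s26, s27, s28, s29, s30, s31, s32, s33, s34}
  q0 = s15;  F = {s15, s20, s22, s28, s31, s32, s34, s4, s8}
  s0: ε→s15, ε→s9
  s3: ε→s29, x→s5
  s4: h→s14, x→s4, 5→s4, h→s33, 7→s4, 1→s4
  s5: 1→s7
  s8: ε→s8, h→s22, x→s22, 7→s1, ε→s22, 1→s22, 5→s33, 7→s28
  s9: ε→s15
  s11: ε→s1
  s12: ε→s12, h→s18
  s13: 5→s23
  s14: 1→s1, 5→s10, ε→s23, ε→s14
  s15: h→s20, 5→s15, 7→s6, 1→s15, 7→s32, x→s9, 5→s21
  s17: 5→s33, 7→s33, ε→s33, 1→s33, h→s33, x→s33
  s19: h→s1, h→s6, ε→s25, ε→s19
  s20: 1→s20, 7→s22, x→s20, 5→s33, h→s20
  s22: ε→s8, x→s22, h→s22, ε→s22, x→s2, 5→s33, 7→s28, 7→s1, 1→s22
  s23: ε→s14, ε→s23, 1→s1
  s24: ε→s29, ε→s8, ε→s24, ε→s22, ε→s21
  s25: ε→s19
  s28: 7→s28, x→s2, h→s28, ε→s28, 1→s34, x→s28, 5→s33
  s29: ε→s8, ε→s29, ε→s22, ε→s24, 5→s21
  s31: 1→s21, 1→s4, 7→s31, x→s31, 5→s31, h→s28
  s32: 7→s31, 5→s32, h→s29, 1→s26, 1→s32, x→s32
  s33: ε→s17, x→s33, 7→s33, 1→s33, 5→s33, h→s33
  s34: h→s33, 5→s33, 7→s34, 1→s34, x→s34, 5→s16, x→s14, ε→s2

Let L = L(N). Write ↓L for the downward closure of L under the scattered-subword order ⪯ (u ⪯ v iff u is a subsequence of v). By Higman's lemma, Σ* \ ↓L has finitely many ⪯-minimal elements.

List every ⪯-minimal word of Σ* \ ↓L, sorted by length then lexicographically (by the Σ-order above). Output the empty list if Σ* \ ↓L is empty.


A = [h5, 771h].

|Q|=35, |F|=9, |δ|=106 (30 ε).
min D↑ (9 st, q0=0, F={5}): 0:7→1,h→2,x→0,5→0,1→0 1:7→3,h→4,x→1,5→1,1→1 2:7→4,h→2,x→2,5→5,1→2 3:7→3,h→6,x→3,5→3,1→7 4:7→6,h→4,x→4,5→5,1→4 5:7→5,h→5,x→5,5→5,1→5 6:7→6,h→6,x→6,5→5,1→8 7:7→7,h→5,x→7,5→7,1→7 8:7→8,h→5,x→8,5→5,1→8.
'h5': |S_i|=[23, 16, 5] end={s10,s16,s17,s21,s33} rej; 2/2 del acc.
'771h': N↓-sim [23, 20, 13, 11, 6] end={s1,s10,s14,s17,s23,s33} — reject; 4/4 single-dels accept.
2 words, ⪯-incomp.


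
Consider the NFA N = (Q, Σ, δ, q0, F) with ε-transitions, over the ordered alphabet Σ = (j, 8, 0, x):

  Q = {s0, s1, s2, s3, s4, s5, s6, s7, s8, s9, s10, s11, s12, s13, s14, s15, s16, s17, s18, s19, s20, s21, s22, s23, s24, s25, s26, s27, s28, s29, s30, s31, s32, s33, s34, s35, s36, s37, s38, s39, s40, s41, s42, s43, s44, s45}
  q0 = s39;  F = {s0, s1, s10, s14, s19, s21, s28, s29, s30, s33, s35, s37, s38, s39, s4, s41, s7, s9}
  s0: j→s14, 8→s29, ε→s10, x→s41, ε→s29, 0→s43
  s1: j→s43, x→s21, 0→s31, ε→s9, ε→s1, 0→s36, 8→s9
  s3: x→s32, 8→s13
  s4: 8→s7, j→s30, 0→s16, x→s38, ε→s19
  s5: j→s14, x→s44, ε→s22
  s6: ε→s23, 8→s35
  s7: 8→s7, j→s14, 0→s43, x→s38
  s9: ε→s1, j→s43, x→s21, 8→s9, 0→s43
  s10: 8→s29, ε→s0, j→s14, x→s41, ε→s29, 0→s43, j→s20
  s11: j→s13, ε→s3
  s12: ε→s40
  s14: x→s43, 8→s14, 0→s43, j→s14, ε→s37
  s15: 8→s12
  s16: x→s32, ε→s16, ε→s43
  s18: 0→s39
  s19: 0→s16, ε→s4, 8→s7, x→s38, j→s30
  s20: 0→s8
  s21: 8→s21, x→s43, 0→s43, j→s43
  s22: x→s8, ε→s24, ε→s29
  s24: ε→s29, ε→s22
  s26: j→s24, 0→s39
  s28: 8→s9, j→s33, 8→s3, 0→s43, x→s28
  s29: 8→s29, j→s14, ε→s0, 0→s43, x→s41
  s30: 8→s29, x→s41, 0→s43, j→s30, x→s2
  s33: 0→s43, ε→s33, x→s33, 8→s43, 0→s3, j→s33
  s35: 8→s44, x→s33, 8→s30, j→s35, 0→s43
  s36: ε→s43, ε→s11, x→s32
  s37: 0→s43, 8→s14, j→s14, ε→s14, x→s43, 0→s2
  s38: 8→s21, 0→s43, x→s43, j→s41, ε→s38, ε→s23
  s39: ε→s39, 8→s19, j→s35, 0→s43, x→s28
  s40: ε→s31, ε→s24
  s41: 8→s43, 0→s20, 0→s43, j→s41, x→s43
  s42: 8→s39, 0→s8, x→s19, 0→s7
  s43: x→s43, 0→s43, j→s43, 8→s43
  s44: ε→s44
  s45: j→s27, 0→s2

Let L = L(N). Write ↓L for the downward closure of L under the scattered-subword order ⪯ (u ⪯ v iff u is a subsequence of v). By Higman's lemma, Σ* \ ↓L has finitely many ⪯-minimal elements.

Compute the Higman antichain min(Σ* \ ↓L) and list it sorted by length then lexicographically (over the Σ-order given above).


A = [0, jx8, 8xx, xj8, x8j, 88jx].

|Q|=46, |F|=18, |δ|=135 (31 ε).
min D↑ (14 st, q0=0, F={3}): 0:j→1,8→2,0→3,x→4 1:j→1,8→5,0→3,x→6 2:j→5,8→7,0→3,x→8 3:j→3,8→3,0→3,x→3 4:j→6,8→9,0→3,x→4 5:j→5,8→10,0→3,x→11 6:j→6,8→3,0→3,x→6 7:j→12,8→7,0→3,x→8 8:j→11,8→13,0→3,x→3 9:j→3,8→9,0→3,x→13 10:j→12,8→10,0→3,x→11 11:j→11,8→3,0→3,x→3 12:j→12,8→12,0→3,x→3 13:j→3,8→13,0→3,x→3.
'0': |S_i|=[31, 11] end={s11,s13,s16,s2,s20,s3,s31,s32,s36,s43,s8} rej; 1/1 deletions ∈↓L.
'jx8': run [31, 17, 9, 2] end={s13,s43} — reject; 3/3 single-dels accept.
'8xx': N↓-sim [31, 27, 9, 1] end={s43} rej; 3/3 single-dels accept.
'xj8': N↓-sim [31, 18, 8, 2] end={s13,s43} ∉↓L; 3/3 del acc.
'x8j': N↓-sim [31, 18, 10, 2] end={s13,s43} ∉↓L; 3/3 del acc.
'88jx': |S_i|=[31, 27, 22, 8, 1] end={s43} ∉↓L; 4/4 single-dels accept.
6 obstructions.


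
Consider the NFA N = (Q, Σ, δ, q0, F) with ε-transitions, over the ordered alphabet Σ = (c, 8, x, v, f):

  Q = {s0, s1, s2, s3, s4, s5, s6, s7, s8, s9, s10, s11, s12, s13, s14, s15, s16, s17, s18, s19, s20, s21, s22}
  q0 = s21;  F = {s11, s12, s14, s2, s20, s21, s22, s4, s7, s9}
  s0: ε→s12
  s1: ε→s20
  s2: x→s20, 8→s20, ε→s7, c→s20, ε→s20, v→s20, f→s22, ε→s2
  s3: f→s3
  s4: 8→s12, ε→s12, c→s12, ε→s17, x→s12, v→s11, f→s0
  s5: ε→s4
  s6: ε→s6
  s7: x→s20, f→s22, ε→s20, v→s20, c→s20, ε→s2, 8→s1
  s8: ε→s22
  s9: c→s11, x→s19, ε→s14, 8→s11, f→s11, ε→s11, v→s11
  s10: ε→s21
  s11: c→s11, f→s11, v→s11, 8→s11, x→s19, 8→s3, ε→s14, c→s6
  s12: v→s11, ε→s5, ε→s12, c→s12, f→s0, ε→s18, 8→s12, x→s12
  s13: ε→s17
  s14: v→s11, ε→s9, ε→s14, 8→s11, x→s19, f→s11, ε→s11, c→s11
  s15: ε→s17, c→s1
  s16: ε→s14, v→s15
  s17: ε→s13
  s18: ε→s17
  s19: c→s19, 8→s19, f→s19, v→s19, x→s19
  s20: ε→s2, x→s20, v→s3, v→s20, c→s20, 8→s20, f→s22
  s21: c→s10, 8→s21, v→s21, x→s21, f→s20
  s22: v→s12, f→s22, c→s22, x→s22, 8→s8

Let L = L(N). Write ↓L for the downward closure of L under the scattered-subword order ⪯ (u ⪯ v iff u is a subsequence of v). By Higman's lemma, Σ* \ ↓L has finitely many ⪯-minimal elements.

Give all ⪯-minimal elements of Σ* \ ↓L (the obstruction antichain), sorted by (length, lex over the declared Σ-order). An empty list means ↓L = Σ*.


min(Σ*\↓L) = [ffvvx].

|Q|=23, |F|=10, |δ|=89 (28 ε).
min D↑ (6 st, q0=0, F={5}): 0:c→0,8→0,x→0,v→0,f→1 1:c→1,8→1,x→1,v→1,f→2 2:c→2,8→2,x→2,v→3,f→2 3:c→3,8→3,x→3,v→4,f→3 4:c→4,8→4,x→5,v→4,f→4 5:c→5,8→5,x→5,v→5,f→5 (ε-aug+det+¬).
'ffvvx': run [21, 19, 15, 13, 6, 1] end={s19} rej; 5/5 deletions ∈↓L.
1 obstructions.


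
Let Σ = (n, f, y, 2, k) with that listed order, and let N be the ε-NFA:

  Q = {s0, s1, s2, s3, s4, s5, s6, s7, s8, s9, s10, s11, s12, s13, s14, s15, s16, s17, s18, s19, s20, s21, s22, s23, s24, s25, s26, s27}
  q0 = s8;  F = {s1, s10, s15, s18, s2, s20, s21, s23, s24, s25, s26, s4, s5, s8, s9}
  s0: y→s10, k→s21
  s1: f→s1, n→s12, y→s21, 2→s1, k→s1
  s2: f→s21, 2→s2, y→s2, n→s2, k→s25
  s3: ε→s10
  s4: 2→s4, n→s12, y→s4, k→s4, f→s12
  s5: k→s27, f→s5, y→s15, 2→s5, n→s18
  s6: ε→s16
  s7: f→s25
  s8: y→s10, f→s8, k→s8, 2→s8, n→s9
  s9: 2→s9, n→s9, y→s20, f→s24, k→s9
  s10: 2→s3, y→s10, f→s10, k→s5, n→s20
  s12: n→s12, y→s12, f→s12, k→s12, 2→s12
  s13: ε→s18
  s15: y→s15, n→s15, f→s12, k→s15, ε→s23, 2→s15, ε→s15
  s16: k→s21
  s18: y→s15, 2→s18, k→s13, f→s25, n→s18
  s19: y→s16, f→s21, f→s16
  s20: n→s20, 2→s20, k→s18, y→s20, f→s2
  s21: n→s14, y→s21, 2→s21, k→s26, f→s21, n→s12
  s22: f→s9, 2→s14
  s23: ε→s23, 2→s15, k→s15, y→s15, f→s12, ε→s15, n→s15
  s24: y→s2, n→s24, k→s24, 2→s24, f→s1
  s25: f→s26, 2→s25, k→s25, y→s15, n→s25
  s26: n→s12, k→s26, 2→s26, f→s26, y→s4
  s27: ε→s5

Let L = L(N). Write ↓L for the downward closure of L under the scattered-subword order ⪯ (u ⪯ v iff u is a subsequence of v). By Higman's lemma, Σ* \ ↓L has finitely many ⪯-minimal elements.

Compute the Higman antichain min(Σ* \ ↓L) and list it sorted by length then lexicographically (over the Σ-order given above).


A = [nffn, ykyf].

|Q|=28, |F|=15, |δ|=98 (8 ε).
min D↑ (15 st, q0=0, F={10}): 0:n→1,f→0,y→2,2→0,k→0 1:n→1,f→3,y→4,2→1,k→1 2:n→4,f→2,y→2,2→2,k→5 3:n→3,f→6,y→7,2→3,k→3 4:n→4,f→7,y→4,2→4,k→8 5:n→8,f→5,y→9,2→5,k→5 6:n→10,f→6,y→11,2→6,k→6 7:n→7,f→11,y→7,2→7,k→12 8:n→8,f→12,y→9,2→8,k→8 9:n→9,f→10,y→9,2→9,k→9 10:n→10,f→10,y→10,2→10,k→10 11:n→10,f→11,y→11,2→11,k→13 12:n→12,f→13,y→9,2→12,k→12 13:n→10,f→13,y→14,2→13,k→13 14:n→10,f→10,y→14,2→14,k→14 [Hopcroft].
'nffn': run [20, 15, 11, 6, 2] end={s12,s14} — reject; 4/4 del acc.
'ykyf': run [20, 16, 10, 4, 1] end={s12} — reject; 4/4 single-dels accept.
2 words, ⪯-incomp.


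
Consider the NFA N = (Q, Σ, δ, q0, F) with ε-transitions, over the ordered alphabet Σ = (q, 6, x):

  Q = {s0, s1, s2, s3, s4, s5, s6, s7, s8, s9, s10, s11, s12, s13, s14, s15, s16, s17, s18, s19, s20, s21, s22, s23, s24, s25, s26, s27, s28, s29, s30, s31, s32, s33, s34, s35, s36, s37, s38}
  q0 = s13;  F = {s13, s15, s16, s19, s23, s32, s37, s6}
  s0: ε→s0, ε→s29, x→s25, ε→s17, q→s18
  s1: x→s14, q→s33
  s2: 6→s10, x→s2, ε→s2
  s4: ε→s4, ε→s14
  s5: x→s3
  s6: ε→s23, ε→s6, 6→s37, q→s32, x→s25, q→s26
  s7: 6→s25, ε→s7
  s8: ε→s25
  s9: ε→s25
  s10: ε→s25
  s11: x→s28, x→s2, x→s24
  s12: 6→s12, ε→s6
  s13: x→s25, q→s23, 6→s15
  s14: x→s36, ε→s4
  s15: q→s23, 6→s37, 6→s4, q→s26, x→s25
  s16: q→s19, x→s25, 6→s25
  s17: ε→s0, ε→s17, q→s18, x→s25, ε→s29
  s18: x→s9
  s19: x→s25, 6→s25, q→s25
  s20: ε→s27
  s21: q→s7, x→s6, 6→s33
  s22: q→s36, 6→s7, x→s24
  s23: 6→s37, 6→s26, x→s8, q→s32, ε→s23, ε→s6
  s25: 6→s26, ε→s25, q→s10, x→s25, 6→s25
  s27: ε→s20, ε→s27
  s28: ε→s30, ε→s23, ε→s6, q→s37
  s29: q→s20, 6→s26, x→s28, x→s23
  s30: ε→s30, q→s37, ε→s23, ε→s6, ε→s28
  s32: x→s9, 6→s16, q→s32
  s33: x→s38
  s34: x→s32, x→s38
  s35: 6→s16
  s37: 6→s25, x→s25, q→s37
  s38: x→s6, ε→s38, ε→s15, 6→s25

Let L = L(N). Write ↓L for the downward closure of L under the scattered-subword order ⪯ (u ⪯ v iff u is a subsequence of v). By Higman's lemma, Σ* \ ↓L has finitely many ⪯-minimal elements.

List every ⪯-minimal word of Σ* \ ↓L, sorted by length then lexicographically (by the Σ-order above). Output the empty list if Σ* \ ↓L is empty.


|Q|=39, |F|=8, |δ|=98 (32 ε).
min D↑ (8 st, q0=0, F={3}): 0:q→1,6→2,x→3 1:q→4,6→5,x→3 2:q→1,6→5,x→3 3:q→3,6→3,x→3 4:q→4,6→6,x→3 5:q→5,6→3,x→3 6:q→7,6→3,x→3 7:q→3,6→3,x→3.
'x': N↓-sim [16, 6] end={s10,s25,s26,s36,s8,s9} — reject; 1/1 single-dels accept.
'q66': N↓-sim [16, 11, 6, 3] end={s10,s25,s26} — reject; 3/3 del acc.
'666': run [16, 15, 9, 3] end={s10,s25,s26} — reject; 3/3 single-dels accept.
'qq6qq': N↓-sim [16, 11, 8, 5, 4, 3] end={s10,s25,s26} — reject; 5/5 single-dels accept.
4 minimals (antichain).

Antichain: [x, q66, 666, qq6qq].


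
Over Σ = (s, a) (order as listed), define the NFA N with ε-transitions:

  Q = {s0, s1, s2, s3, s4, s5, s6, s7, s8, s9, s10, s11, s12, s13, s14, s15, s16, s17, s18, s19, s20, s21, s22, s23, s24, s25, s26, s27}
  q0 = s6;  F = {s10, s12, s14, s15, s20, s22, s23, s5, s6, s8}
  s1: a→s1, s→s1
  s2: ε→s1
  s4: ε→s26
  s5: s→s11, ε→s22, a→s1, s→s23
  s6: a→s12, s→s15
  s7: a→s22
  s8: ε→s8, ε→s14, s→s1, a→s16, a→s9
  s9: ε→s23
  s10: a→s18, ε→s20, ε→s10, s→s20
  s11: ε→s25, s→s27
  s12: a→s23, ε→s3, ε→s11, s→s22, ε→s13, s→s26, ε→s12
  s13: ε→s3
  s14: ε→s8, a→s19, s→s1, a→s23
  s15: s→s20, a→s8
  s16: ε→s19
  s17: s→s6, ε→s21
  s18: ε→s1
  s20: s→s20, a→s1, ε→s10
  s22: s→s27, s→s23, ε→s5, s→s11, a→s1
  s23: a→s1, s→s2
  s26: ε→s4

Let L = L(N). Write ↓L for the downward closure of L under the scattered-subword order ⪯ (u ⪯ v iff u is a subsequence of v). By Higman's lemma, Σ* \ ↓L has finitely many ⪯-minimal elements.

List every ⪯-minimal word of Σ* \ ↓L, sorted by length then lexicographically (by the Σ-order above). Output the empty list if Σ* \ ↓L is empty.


|Q|=28, |F|=10, |δ|=52 (21 ε).
min D↑ (8 st, q0=0, F={7}): 0:s→1,a→2 1:s→3,a→4 2:s→5,a→6 3:s→3,a→7 4:s→7,a→6 5:s→6,a→7 6:s→7,a→7 7:s→7,a→7.
'ssa': run [23, 19, 9, 2] end={s1,s18} — reject; 3/3 single-dels accept.
'sas': N↓-sim [23, 19, 9, 2] end={s1,s2} rej; 3/3 del acc.
'asa': |S_i|=[23, 19, 10, 1] end={s1} — reject; 3/3 del acc.
'aas': |S_i|=[23, 19, 6, 2] end={s1,s2} rej; 3/3 del acc.
'aaa': N↓-sim [23, 19, 6, 1] end={s1} — reject; 3/3 deletions ∈↓L.
'asss': |S_i|=[23, 19, 10, 6, 3] end={s1,s2,s27} — reject; 4/4 del acc.
6 words, ⪯-incomp.

A = [ssa, sas, asa, aas, aaa, asss].
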